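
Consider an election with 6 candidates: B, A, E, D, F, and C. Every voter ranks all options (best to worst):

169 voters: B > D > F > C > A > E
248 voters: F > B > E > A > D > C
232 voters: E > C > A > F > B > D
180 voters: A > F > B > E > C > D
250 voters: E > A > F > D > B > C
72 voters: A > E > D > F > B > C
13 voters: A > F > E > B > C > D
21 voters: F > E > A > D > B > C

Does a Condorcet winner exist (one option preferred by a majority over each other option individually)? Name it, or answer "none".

none

Checking pairwise contests:
A beats B 768–417.
E beats A 751–434.
B beats E 597–588.
B beats D 842–343.
A beats F 747–438.
B beats C 953–232.
Every option loses at least one head-to-head, so there is no Condorcet winner.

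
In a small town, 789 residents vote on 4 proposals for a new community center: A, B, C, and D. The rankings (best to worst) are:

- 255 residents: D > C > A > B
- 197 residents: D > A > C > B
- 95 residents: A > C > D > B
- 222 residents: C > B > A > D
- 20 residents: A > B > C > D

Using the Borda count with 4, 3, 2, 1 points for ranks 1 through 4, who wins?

A: 255·2 + 197·3 + 95·4 + 222·2 + 20·4 = 2005
B: 255·1 + 197·1 + 95·1 + 222·3 + 20·3 = 1273
C: 255·3 + 197·2 + 95·3 + 222·4 + 20·2 = 2372
D: 255·4 + 197·4 + 95·2 + 222·1 + 20·1 = 2240
C has the highest Borda score (2372).

C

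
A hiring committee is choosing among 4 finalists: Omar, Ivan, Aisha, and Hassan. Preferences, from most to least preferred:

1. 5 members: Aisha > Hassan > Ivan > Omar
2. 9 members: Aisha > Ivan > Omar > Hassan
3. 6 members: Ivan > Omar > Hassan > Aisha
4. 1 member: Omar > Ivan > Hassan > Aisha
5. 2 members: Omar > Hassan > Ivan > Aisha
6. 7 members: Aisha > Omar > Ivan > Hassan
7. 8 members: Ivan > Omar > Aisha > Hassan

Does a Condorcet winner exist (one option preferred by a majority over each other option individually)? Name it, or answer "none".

Aisha

Aisha vs Omar: 21–17 for Aisha.
Aisha vs Ivan: 21–17 for Aisha.
Aisha vs Hassan: 29–9 for Aisha.
Aisha beats every other option head-to-head.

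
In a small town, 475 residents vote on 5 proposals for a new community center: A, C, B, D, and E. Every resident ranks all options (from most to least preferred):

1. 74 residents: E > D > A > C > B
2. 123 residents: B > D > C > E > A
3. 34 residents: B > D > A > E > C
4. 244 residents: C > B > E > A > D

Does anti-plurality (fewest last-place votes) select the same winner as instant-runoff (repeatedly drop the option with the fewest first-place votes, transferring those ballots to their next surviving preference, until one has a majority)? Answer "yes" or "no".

no

Anti-plurality — last-place votes: A 123, C 34, B 74, D 244, E 0. Winner: E.
Instant-runoff — R1 A 0, C 244, B 157, D 0, E 74 (C winner). Winner: C.
The two methods disagree.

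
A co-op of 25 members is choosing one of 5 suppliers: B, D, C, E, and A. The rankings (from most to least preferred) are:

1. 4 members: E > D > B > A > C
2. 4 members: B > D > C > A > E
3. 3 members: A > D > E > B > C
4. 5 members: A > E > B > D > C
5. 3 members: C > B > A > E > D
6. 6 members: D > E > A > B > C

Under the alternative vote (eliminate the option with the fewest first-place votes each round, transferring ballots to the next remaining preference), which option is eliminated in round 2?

Round 1: B 4, D 6, C 3, E 4, A 8. Eliminate C.
Round 2: B 7, D 6, E 4, A 8. Eliminate E.

E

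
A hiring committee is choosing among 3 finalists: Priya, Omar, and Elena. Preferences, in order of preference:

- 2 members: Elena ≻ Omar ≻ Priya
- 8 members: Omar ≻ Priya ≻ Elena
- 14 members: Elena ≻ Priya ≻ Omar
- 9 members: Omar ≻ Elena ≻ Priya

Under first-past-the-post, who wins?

First-place votes: Priya 0, Omar 17, Elena 16.
Omar has the most first-place votes.

Omar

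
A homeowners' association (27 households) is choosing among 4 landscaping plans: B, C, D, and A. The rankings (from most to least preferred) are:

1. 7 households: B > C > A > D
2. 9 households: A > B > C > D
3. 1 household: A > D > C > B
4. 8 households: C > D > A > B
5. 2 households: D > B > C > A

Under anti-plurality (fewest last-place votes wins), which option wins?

Last-place votes: B 9, C 0, D 16, A 2.
C is ranked last by the fewest voters, so C wins.

C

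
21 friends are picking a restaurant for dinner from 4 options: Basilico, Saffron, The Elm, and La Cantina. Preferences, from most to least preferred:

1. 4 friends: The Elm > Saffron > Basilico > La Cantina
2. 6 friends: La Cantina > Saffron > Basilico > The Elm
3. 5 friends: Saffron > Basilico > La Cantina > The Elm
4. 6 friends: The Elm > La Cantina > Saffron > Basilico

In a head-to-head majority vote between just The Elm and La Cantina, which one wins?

La Cantina

Voters preferring The Elm to La Cantina: 10; preferring La Cantina to The Elm: 11.
La Cantina wins the head-to-head.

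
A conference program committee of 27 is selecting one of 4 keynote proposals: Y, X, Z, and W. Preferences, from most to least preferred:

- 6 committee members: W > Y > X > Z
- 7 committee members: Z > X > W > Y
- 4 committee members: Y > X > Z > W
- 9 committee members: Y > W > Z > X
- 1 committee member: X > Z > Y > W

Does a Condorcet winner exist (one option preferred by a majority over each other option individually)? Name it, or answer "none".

Y vs X: 19–8 for Y.
Y vs Z: 19–8 for Y.
Y vs W: 14–13 for Y.
Y beats every other option head-to-head.

Y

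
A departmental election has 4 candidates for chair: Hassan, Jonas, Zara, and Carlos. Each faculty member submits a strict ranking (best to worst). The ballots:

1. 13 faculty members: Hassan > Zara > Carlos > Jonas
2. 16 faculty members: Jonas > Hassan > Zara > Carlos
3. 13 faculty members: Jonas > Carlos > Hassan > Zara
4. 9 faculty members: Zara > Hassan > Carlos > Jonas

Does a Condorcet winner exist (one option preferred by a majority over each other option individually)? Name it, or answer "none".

Jonas vs Hassan: 29–22 for Jonas.
Jonas vs Zara: 29–22 for Jonas.
Jonas vs Carlos: 29–22 for Jonas.
Jonas beats every other option head-to-head.

Jonas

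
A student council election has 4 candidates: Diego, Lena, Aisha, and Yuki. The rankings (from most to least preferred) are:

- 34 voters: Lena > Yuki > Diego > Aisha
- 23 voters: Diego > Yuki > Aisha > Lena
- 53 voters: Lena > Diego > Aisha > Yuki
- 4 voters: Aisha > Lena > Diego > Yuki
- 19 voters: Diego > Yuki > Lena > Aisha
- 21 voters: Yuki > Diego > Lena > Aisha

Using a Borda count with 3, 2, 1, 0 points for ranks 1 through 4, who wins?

Diego: 34·1 + 23·3 + 53·2 + 4·1 + 19·3 + 21·2 = 312
Lena: 34·3 + 23·0 + 53·3 + 4·2 + 19·1 + 21·1 = 309
Aisha: 34·0 + 23·1 + 53·1 + 4·3 + 19·0 + 21·0 = 88
Yuki: 34·2 + 23·2 + 53·0 + 4·0 + 19·2 + 21·3 = 215
Diego has the highest Borda score (312).

Diego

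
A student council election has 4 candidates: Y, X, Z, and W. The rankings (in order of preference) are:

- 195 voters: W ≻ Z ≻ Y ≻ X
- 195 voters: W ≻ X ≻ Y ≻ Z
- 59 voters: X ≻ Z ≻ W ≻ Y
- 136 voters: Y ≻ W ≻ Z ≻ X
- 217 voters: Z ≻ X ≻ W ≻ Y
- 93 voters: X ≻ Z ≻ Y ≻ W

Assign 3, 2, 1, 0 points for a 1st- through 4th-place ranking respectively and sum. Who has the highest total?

W

Y: 195·1 + 195·1 + 59·0 + 136·3 + 217·0 + 93·1 = 891
X: 195·0 + 195·2 + 59·3 + 136·0 + 217·2 + 93·3 = 1280
Z: 195·2 + 195·0 + 59·2 + 136·1 + 217·3 + 93·2 = 1481
W: 195·3 + 195·3 + 59·1 + 136·2 + 217·1 + 93·0 = 1718
W has the highest Borda score (1718).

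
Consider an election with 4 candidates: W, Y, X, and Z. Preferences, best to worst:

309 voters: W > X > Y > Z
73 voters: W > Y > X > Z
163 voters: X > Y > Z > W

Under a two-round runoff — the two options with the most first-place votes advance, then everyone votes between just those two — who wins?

W

Round 1 first-place votes: W 382, Y 0, X 163, Z 0.
W and X advance.
Runoff: W is preferred to X by 382 voters; X by 163.
W wins the runoff.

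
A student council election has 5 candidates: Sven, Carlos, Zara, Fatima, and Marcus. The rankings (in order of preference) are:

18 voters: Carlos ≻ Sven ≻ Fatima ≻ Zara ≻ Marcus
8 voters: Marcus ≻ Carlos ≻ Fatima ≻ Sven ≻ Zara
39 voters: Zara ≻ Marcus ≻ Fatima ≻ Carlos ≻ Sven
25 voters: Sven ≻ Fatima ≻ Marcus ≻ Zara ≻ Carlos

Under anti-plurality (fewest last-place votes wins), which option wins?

Last-place votes: Sven 39, Carlos 25, Zara 8, Fatima 0, Marcus 18.
Fatima is ranked last by the fewest voters, so Fatima wins.

Fatima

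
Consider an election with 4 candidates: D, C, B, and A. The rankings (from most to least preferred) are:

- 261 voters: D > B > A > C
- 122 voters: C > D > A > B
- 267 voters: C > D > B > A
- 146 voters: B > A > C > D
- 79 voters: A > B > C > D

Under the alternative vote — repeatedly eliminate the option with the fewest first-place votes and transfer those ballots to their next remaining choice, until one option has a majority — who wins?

C

Round 1: D 261, C 389, B 146, A 79. Eliminate A.
Round 2: D 261, C 389, B 225. Eliminate B.
Round 3: D 261, C 614. C has a majority.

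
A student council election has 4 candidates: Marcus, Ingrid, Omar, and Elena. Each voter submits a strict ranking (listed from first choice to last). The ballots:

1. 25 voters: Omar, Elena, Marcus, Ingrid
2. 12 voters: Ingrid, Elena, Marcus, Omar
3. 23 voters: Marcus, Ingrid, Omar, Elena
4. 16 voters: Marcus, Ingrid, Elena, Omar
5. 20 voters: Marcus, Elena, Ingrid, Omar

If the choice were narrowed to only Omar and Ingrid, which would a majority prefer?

Ingrid

Voters preferring Omar to Ingrid: 25; preferring Ingrid to Omar: 71.
Ingrid wins the head-to-head.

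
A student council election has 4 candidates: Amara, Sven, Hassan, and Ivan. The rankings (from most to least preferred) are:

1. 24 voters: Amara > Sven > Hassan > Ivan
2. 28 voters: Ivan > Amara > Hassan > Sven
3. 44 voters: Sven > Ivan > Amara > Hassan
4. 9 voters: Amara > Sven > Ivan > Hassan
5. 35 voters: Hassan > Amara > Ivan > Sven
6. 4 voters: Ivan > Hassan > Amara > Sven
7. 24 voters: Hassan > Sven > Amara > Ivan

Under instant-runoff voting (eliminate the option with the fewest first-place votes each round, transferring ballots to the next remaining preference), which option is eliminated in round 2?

Sven

Round 1: Amara 33, Sven 44, Hassan 59, Ivan 32. Eliminate Ivan.
Round 2: Amara 61, Sven 44, Hassan 63. Eliminate Sven.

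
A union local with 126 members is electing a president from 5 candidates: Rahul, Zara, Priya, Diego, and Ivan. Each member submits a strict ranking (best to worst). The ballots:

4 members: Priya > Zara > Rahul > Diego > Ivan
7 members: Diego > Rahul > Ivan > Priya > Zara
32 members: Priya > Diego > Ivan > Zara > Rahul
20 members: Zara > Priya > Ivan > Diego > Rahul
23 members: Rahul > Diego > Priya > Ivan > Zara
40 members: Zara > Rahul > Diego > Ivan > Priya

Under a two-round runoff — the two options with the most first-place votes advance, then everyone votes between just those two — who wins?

Round 1 first-place votes: Rahul 23, Zara 60, Priya 36, Diego 7, Ivan 0.
Zara and Priya advance.
Runoff: Zara is preferred to Priya by 60 voters; Priya by 66.
Priya wins the runoff.

Priya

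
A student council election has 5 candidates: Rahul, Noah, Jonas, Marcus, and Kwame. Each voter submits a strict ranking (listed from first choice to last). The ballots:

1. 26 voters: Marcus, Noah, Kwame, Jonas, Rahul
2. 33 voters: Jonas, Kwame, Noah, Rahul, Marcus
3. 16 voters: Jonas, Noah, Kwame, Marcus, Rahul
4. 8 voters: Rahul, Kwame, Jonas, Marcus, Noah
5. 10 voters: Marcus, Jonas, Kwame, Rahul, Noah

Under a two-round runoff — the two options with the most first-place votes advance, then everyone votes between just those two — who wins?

Jonas

Round 1 first-place votes: Rahul 8, Noah 0, Jonas 49, Marcus 36, Kwame 0.
Jonas and Marcus advance.
Runoff: Jonas is preferred to Marcus by 57 voters; Marcus by 36.
Jonas wins the runoff.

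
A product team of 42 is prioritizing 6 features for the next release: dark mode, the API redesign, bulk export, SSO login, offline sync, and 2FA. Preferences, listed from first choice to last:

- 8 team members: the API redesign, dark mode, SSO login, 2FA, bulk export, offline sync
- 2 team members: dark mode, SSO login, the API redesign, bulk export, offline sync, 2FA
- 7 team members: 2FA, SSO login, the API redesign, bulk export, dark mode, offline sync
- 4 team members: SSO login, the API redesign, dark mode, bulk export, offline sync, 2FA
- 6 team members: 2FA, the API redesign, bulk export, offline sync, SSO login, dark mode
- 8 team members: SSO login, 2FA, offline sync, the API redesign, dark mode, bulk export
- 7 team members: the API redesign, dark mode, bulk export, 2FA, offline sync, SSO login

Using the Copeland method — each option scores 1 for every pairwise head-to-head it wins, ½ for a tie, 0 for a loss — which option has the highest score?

SSO login

dark mode: beats bulk export and offline sync; ties 2FA; loses to the API redesign and SSO login → score 2.5.
the API redesign: beats dark mode, bulk export, and offline sync; ties SSO login and 2FA → score 4.
bulk export: beats offline sync; loses to dark mode, the API redesign, SSO login, and 2FA → score 1.
SSO login: beats dark mode, bulk export, offline sync, and 2FA; ties the API redesign → score 4.5.
offline sync: loses to dark mode, the API redesign, bulk export, SSO login, and 2FA → score 0.
2FA: beats bulk export and offline sync; ties dark mode and the API redesign; loses to SSO login → score 3.
SSO login has the best pairwise record.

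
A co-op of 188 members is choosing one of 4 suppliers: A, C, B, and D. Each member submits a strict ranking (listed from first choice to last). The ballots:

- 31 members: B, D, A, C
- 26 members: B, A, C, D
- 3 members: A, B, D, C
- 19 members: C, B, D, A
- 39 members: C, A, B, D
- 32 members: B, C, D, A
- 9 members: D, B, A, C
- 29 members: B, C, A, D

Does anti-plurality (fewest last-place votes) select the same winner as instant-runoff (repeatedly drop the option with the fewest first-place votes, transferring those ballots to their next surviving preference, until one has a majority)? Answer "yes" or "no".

yes

Anti-plurality — last-place votes: A 51, C 43, B 0, D 94. Winner: B.
Instant-runoff — R1 A 3, C 58, B 118, D 9 (B winner). Winner: B.
The two methods agree.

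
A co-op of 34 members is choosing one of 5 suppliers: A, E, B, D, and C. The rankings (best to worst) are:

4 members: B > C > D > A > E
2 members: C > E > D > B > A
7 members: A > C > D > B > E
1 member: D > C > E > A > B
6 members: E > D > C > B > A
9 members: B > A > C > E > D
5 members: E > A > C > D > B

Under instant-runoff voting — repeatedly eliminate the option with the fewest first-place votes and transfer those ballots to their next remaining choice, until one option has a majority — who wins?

Round 1: A 7, E 11, B 13, D 1, C 2. Eliminate D.
Round 2: A 7, E 11, B 13, C 3. Eliminate C.
Round 3: A 7, E 14, B 13. Eliminate A.
Round 4: E 14, B 20. B has a majority.

B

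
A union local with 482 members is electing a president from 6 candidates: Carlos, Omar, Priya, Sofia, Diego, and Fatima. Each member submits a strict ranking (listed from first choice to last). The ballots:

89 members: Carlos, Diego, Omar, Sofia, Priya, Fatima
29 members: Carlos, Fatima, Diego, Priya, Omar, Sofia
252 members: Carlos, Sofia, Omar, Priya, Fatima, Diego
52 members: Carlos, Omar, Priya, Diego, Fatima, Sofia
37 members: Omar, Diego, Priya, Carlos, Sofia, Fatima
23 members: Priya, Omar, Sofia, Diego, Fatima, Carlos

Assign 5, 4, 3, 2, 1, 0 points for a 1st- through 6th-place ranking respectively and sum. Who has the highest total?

Carlos: 89·5 + 29·5 + 252·5 + 52·5 + 37·2 + 23·0 = 2184
Omar: 89·3 + 29·1 + 252·3 + 52·4 + 37·5 + 23·4 = 1537
Priya: 89·1 + 29·2 + 252·2 + 52·3 + 37·3 + 23·5 = 1033
Sofia: 89·2 + 29·0 + 252·4 + 52·0 + 37·1 + 23·3 = 1292
Diego: 89·4 + 29·3 + 252·0 + 52·2 + 37·4 + 23·2 = 741
Fatima: 89·0 + 29·4 + 252·1 + 52·1 + 37·0 + 23·1 = 443
Carlos has the highest Borda score (2184).

Carlos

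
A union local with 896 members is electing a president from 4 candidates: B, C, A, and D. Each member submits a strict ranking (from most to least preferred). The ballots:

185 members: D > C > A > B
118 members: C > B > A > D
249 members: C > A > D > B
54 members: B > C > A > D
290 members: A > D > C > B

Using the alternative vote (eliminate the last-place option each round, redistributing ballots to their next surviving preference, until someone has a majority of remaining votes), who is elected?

Round 1: B 54, C 367, A 290, D 185. Eliminate B.
Round 2: C 421, A 290, D 185. Eliminate D.
Round 3: C 606, A 290. C has a majority.

C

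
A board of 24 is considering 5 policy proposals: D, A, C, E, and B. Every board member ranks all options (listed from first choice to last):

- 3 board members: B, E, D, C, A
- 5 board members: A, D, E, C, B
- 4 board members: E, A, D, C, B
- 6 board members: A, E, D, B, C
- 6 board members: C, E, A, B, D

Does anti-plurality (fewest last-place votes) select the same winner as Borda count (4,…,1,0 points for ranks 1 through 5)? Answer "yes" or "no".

Anti-plurality — last-place votes: D 6, A 3, C 6, E 0, B 9. Winner: E.
Borda — scores: D 41, A 68, C 36, E 71, B 24. Winner: E.
The two methods agree.

yes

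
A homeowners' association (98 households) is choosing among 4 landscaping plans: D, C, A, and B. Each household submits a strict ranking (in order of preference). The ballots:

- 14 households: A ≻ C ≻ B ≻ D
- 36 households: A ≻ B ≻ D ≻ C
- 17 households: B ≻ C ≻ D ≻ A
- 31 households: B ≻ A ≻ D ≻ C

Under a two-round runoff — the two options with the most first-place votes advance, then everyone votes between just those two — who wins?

A

Round 1 first-place votes: D 0, C 0, A 50, B 48.
A and B advance.
Runoff: A is preferred to B by 50 voters; B by 48.
A wins the runoff.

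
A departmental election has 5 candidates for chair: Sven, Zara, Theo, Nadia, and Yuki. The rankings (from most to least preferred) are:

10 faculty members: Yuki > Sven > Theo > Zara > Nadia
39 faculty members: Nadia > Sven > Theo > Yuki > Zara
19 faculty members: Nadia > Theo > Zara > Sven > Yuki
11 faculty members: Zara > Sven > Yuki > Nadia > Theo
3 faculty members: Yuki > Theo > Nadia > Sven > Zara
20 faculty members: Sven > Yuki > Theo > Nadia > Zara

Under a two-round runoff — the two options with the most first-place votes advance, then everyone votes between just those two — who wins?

Nadia

Round 1 first-place votes: Sven 20, Zara 11, Theo 0, Nadia 58, Yuki 13.
Nadia and Sven advance.
Runoff: Nadia is preferred to Sven by 61 voters; Sven by 41.
Nadia wins the runoff.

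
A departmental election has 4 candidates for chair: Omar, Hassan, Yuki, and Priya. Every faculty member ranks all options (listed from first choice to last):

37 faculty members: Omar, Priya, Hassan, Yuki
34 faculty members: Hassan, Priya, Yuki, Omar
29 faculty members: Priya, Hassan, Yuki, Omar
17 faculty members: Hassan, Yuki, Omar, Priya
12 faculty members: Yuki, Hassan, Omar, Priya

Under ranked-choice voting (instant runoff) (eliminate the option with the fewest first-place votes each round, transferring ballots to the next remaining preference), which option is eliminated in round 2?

Priya

Round 1: Omar 37, Hassan 51, Yuki 12, Priya 29. Eliminate Yuki.
Round 2: Omar 37, Hassan 63, Priya 29. Eliminate Priya.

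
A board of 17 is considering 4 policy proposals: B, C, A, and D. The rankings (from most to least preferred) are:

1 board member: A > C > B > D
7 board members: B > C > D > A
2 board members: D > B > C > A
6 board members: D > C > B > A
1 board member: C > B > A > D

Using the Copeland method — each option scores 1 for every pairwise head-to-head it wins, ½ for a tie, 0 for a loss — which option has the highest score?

B: beats C, A, and D → score 3.
C: beats A and D; loses to B → score 2.
A: loses to B, C, and D → score 0.
D: beats A; loses to B and C → score 1.
B has the best pairwise record.

B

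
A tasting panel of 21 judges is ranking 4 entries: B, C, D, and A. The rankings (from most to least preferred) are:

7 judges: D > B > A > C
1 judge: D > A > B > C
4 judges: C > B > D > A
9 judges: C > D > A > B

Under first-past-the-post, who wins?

First-place votes: B 0, C 13, D 8, A 0.
C has the most first-place votes.

C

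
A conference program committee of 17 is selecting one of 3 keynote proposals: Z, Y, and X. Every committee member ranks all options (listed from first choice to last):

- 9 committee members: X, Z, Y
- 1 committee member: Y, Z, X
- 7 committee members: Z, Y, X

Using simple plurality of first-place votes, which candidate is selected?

First-place votes: Z 7, Y 1, X 9.
X has the most first-place votes.

X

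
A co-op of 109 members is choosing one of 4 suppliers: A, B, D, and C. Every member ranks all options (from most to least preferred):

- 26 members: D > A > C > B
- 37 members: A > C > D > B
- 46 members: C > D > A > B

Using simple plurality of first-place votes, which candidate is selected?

C

First-place votes: A 37, B 0, D 26, C 46.
C has the most first-place votes.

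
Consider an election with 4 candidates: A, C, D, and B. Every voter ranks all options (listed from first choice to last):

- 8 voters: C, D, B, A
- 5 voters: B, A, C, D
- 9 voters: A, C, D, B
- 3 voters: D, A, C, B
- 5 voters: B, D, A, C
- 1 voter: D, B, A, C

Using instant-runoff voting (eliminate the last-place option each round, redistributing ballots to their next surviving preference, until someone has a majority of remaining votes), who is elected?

Round 1: A 9, C 8, D 4, B 10. Eliminate D.
Round 2: A 12, C 8, B 11. Eliminate C.
Round 3: A 12, B 19. B has a majority.

B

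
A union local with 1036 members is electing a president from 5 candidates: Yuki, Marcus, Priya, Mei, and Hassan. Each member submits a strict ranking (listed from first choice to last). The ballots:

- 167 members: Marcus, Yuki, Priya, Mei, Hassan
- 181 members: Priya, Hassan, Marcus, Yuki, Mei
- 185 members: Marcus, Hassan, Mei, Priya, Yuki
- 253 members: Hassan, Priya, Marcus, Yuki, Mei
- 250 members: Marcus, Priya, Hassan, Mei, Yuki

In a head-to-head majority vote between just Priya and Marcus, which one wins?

Marcus

Voters preferring Priya to Marcus: 434; preferring Marcus to Priya: 602.
Marcus wins the head-to-head.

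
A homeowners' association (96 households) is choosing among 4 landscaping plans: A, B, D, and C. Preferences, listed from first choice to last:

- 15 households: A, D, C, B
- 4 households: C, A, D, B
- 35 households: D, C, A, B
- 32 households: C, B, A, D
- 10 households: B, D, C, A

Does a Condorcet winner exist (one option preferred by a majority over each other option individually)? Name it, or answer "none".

none

Checking pairwise contests:
C beats A 81–15.
A beats B 54–42.
A beats D 51–45.
D beats C 60–36.
Every option loses at least one head-to-head, so there is no Condorcet winner.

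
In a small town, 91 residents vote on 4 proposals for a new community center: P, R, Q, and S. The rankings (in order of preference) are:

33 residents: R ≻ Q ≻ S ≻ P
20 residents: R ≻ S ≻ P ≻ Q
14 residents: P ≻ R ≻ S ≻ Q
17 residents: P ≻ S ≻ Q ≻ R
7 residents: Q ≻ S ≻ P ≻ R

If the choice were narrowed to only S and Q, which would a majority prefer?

Voters preferring S to Q: 51; preferring Q to S: 40.
S wins the head-to-head.

S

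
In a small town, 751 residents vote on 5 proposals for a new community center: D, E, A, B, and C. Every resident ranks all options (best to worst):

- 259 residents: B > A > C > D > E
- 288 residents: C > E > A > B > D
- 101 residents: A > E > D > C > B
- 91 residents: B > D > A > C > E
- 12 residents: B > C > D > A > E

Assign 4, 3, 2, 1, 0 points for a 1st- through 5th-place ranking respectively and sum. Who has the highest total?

A

D: 259·1 + 288·0 + 101·2 + 91·3 + 12·2 = 758
E: 259·0 + 288·3 + 101·3 + 91·0 + 12·0 = 1167
A: 259·3 + 288·2 + 101·4 + 91·2 + 12·1 = 1951
B: 259·4 + 288·1 + 101·0 + 91·4 + 12·4 = 1736
C: 259·2 + 288·4 + 101·1 + 91·1 + 12·3 = 1898
A has the highest Borda score (1951).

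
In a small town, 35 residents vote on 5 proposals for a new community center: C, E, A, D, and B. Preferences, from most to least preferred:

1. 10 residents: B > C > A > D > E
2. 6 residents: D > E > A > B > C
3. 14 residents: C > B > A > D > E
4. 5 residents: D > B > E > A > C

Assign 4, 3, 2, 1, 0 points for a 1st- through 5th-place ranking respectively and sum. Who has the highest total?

C: 10·3 + 6·0 + 14·4 + 5·0 = 86
E: 10·0 + 6·3 + 14·0 + 5·2 = 28
A: 10·2 + 6·2 + 14·2 + 5·1 = 65
D: 10·1 + 6·4 + 14·1 + 5·4 = 68
B: 10·4 + 6·1 + 14·3 + 5·3 = 103
B has the highest Borda score (103).

B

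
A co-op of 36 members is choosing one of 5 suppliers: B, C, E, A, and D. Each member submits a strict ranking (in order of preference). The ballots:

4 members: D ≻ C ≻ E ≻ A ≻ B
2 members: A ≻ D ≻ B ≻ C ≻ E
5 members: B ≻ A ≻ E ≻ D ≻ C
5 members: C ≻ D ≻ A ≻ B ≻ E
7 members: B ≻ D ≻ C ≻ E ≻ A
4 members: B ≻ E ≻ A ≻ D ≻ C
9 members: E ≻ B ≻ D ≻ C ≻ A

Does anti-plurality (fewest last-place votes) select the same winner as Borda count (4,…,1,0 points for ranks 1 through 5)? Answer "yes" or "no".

Anti-plurality — last-place votes: B 4, C 9, E 7, A 16, D 0. Winner: D.
Borda — scores: B 100, C 57, E 73, A 45, D 85. Winner: B.
The two methods disagree.

no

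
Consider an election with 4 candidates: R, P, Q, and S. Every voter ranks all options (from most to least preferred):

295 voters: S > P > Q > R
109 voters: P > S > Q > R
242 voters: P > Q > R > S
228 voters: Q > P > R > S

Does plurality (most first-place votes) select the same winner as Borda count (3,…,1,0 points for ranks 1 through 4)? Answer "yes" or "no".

yes

Plurality — first-place votes: R 0, P 351, Q 228, S 295. Winner: P.
Borda — scores: R 470, P 2099, Q 1572, S 1103. Winner: P.
The two methods agree.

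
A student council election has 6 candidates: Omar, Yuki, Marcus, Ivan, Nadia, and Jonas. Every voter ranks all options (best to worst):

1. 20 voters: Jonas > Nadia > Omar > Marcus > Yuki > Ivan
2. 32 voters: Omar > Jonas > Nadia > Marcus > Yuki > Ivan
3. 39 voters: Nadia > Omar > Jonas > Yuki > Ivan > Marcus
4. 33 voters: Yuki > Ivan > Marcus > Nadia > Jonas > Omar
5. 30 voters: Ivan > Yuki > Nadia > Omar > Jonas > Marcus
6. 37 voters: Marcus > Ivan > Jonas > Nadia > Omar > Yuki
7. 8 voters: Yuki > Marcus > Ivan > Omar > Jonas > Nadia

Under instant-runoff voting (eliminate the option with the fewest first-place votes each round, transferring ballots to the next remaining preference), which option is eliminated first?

Round 1: Omar 32, Yuki 41, Marcus 37, Ivan 30, Nadia 39, Jonas 20. Eliminate Jonas.

Jonas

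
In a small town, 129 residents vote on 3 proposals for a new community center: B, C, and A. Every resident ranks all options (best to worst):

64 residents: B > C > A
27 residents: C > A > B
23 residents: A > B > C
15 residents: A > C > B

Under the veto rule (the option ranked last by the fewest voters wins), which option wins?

C

Last-place votes: B 42, C 23, A 64.
C is ranked last by the fewest voters, so C wins.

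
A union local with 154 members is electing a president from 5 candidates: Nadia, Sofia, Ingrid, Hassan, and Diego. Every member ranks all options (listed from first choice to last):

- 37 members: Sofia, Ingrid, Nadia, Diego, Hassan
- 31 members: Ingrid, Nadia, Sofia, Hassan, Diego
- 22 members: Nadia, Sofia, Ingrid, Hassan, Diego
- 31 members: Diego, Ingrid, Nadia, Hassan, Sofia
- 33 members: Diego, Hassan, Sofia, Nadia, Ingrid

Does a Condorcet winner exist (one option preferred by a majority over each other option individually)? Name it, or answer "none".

Checking pairwise contests:
Ingrid beats Nadia 99–55.
Nadia beats Sofia 84–70.
Sofia beats Ingrid 92–62.
Nadia beats Hassan 121–33.
Nadia beats Diego 90–64.
Every option loses at least one head-to-head, so there is no Condorcet winner.

none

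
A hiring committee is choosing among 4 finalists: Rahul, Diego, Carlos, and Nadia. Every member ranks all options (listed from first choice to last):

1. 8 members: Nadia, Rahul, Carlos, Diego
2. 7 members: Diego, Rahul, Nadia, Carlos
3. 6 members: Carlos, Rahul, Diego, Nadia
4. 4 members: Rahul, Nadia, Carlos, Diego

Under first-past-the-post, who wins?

Nadia

First-place votes: Rahul 4, Diego 7, Carlos 6, Nadia 8.
Nadia has the most first-place votes.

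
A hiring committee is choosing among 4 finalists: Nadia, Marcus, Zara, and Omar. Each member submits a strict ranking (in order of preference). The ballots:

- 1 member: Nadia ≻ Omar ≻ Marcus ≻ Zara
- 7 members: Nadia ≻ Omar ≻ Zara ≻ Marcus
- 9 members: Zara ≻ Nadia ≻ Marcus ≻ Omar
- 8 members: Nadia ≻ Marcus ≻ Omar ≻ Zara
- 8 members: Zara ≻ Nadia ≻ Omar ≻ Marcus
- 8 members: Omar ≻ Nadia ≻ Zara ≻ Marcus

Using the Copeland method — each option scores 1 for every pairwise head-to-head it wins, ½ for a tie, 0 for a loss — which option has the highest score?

Nadia: beats Marcus, Zara, and Omar → score 3.
Marcus: loses to Nadia, Zara, and Omar → score 0.
Zara: beats Marcus; loses to Nadia and Omar → score 1.
Omar: beats Marcus and Zara; loses to Nadia → score 2.
Nadia has the best pairwise record.

Nadia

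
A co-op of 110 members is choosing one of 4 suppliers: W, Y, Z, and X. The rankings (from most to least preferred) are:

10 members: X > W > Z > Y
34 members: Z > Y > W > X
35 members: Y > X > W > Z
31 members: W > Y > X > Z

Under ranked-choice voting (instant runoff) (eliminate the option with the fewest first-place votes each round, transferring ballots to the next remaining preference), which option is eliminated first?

Round 1: W 31, Y 35, Z 34, X 10. Eliminate X.

X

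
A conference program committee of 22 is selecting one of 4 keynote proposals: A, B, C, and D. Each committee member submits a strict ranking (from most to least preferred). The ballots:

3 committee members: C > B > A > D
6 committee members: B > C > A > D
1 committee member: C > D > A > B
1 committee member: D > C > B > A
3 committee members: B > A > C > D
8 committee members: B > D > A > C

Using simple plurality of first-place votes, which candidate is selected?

B

First-place votes: A 0, B 17, C 4, D 1.
B has the most first-place votes.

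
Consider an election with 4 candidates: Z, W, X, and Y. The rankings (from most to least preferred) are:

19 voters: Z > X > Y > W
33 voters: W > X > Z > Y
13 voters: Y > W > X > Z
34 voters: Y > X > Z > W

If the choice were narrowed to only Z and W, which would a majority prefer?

Voters preferring Z to W: 53; preferring W to Z: 46.
Z wins the head-to-head.

Z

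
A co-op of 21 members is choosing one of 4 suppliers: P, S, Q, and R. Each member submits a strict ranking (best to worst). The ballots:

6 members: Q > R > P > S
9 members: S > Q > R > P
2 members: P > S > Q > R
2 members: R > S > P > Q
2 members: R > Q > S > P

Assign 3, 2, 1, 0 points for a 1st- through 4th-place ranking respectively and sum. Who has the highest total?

P: 6·1 + 9·0 + 2·3 + 2·1 + 2·0 = 14
S: 6·0 + 9·3 + 2·2 + 2·2 + 2·1 = 37
Q: 6·3 + 9·2 + 2·1 + 2·0 + 2·2 = 42
R: 6·2 + 9·1 + 2·0 + 2·3 + 2·3 = 33
Q has the highest Borda score (42).

Q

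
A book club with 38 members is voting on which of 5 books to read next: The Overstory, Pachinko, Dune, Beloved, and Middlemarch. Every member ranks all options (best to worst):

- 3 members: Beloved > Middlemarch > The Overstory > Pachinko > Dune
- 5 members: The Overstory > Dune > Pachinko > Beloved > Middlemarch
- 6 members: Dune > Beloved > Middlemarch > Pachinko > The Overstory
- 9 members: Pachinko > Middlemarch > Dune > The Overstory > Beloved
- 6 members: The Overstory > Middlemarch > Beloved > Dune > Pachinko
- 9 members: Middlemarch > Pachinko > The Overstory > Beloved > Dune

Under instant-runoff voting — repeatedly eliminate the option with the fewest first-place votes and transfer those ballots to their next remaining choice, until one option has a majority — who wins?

Round 1: The Overstory 11, Pachinko 9, Dune 6, Beloved 3, Middlemarch 9. Eliminate Beloved.
Round 2: The Overstory 11, Pachinko 9, Dune 6, Middlemarch 12. Eliminate Dune.
Round 3: The Overstory 11, Pachinko 9, Middlemarch 18. Eliminate Pachinko.
Round 4: The Overstory 11, Middlemarch 27. Middlemarch has a majority.

Middlemarch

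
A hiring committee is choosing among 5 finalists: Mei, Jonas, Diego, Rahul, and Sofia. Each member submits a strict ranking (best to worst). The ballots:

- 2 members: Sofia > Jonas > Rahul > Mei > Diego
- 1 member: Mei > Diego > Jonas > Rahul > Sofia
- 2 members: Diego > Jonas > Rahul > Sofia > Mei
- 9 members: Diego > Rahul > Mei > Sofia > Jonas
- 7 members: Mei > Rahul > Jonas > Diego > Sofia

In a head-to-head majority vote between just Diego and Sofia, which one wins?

Diego

Voters preferring Diego to Sofia: 19; preferring Sofia to Diego: 2.
Diego wins the head-to-head.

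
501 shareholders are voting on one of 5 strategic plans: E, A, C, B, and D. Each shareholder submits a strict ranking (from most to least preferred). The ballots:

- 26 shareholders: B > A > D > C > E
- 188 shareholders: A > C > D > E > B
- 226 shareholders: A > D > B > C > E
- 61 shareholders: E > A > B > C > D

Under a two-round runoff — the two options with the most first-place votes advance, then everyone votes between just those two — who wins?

Round 1 first-place votes: E 61, A 414, C 0, B 26, D 0.
A and E advance.
Runoff: A is preferred to E by 440 voters; E by 61.
A wins the runoff.

A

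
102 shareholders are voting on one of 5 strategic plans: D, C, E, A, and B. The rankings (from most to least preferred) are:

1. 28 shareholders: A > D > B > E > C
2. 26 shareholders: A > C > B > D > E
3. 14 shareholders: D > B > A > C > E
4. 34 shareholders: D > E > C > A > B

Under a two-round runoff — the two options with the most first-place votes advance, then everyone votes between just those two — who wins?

Round 1 first-place votes: D 48, C 0, E 0, A 54, B 0.
A and D advance.
Runoff: A is preferred to D by 54 voters; D by 48.
A wins the runoff.

A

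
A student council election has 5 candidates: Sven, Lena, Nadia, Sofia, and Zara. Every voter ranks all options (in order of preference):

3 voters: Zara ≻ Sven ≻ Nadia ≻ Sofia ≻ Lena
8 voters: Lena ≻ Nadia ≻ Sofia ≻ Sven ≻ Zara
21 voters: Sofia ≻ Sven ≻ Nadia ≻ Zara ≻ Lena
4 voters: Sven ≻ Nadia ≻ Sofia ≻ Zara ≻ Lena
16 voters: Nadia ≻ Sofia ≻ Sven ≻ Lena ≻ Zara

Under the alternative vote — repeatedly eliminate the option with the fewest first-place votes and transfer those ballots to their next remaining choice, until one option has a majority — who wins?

Nadia

Round 1: Sven 4, Lena 8, Nadia 16, Sofia 21, Zara 3. Eliminate Zara.
Round 2: Sven 7, Lena 8, Nadia 16, Sofia 21. Eliminate Sven.
Round 3: Lena 8, Nadia 23, Sofia 21. Eliminate Lena.
Round 4: Nadia 31, Sofia 21. Nadia has a majority.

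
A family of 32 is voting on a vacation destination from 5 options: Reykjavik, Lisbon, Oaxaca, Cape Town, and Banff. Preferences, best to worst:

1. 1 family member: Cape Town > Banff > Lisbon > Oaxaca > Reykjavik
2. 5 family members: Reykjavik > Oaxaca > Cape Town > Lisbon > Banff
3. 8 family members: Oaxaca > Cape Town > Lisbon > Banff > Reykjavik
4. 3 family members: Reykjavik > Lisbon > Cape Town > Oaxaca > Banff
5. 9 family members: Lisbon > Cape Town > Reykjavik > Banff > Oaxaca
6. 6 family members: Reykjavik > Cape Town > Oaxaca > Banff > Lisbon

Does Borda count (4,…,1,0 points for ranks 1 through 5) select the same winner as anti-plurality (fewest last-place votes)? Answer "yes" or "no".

yes

Borda — scores: Reykjavik 74, Lisbon 68, Oaxaca 63, Cape Town 89, Banff 26. Winner: Cape Town.
Anti-plurality — last-place votes: Reykjavik 9, Lisbon 6, Oaxaca 9, Cape Town 0, Banff 8. Winner: Cape Town.
The two methods agree.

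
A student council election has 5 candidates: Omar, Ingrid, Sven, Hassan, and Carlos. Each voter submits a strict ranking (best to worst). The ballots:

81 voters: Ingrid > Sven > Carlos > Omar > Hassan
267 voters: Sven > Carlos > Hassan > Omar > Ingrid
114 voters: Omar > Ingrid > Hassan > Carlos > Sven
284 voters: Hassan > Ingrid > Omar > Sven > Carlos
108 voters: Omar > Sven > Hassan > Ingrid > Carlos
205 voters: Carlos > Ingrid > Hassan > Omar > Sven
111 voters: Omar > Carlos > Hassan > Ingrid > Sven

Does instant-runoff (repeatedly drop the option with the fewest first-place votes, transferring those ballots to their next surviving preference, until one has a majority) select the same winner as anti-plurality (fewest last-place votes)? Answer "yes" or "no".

no

Instant-runoff — R1 Omar 333, Ingrid 81, Sven 267, Hassan 284, Carlos 205 (Ingrid out); R2 Omar 333, Sven 348, Hassan 284, Carlos 205 (Carlos out); R3 Omar 333, Sven 348, Hassan 489 (Omar out); R4 Sven 456, Hassan 714 (Hassan winner). Winner: Hassan.
Anti-plurality — last-place votes: Omar 0, Ingrid 267, Sven 430, Hassan 81, Carlos 392. Winner: Omar.
The two methods disagree.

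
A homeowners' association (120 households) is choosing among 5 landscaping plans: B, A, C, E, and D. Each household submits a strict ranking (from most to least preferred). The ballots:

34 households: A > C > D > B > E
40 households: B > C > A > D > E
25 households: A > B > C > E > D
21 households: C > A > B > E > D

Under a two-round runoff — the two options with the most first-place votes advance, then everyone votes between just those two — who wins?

A

Round 1 first-place votes: B 40, A 59, C 21, E 0, D 0.
A and B advance.
Runoff: A is preferred to B by 80 voters; B by 40.
A wins the runoff.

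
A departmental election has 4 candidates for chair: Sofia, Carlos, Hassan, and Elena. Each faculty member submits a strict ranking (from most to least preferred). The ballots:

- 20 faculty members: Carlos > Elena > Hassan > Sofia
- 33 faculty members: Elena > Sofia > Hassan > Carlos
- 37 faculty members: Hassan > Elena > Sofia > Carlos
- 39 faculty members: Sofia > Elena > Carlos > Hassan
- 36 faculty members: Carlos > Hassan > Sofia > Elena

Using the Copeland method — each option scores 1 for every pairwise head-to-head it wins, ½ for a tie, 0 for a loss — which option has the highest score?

Elena

Sofia: beats Carlos; loses to Hassan and Elena → score 1.
Carlos: beats Hassan; loses to Sofia and Elena → score 1.
Hassan: beats Sofia; loses to Carlos and Elena → score 1.
Elena: beats Sofia, Carlos, and Hassan → score 3.
Elena has the best pairwise record.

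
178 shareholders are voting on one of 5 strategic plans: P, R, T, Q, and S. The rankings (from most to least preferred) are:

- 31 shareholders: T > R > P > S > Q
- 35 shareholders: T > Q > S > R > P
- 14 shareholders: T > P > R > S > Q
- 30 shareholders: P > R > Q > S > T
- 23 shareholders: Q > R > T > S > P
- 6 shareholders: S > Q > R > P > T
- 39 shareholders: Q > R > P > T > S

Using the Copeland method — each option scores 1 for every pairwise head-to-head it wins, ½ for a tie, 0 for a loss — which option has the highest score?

Q

P: beats S; loses to R, T, and Q → score 1.
R: beats P, T, and S; loses to Q → score 3.
T: beats P and S; loses to R and Q → score 2.
Q: beats P, R, T, and S → score 4.
S: loses to P, R, T, and Q → score 0.
Q has the best pairwise record.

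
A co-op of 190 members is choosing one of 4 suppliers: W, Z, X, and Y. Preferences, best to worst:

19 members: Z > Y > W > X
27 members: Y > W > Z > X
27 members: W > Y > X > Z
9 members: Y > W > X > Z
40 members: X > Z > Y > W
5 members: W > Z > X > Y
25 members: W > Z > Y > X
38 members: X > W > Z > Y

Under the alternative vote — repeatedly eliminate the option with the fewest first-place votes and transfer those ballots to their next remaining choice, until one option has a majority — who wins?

Round 1: W 57, Z 19, X 78, Y 36. Eliminate Z.
Round 2: W 57, X 78, Y 55. Eliminate Y.
Round 3: W 112, X 78. W has a majority.

W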